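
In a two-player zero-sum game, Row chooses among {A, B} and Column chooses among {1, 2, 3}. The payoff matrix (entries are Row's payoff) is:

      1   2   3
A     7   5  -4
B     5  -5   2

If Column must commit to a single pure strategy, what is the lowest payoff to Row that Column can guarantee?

2

Column maxima: 1 → 7, 2 → 5, 3 → 2.
The smallest of these is 2.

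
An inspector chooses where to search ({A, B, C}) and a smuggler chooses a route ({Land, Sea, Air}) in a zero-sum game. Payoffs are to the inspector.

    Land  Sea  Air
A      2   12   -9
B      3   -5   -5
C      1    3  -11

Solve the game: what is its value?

Row minima: A → -9, B → -5, C → -11; maximin = -5.
Column maxima: Land → 3, Sea → 12, Air → -5; minimax = -5.
Since maximin = minimax = -5, there is a saddle point and the value is -5.

-5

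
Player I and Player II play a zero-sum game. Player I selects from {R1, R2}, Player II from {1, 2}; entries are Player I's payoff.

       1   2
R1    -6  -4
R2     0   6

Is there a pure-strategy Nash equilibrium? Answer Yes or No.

Row minima: R1 → -6, R2 → 0; maximin = 0.
Column maxima: 1 → 0, 2 → 6; minimax = 0.
maximin = minimax = 0, so a saddle point exists.

Yes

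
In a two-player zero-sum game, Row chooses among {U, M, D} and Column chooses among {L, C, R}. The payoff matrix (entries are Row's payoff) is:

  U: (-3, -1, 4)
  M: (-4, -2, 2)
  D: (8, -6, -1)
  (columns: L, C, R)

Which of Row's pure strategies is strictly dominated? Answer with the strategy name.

M

U gives a strictly higher payoff than M against every column: -3 > -4, -1 > -2, 4 > 2.
So M is strictly dominated and Row never plays it.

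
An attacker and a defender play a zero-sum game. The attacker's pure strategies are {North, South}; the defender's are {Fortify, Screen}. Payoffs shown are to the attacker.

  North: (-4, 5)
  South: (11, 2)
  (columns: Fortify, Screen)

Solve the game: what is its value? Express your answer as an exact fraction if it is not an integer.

Row minima: North → -4, South → 2; maximin = 2.
Column maxima: Fortify → 11, Screen → 5; minimax = 5.
2 ≠ 5, so there is no saddle point; optimal play is mixed.
Let the attacker play North with probability p. Expected payoff against Fortify: (-4)p + 11(1−p) = −15p + 11; against Screen: 5p + 2(1−p) = 3p + 2.
Setting these equal: −15p + 11 = 3p + 2 ⇒ −18p = -9 ⇒ p = 1/2, and the value is (-15)·(1/2) + 11 = 7/2.
For the defender: with q = P(Fortify), equating North's and South's payoffs gives −9q + 5 = 9q + 2 ⇒ q = 1/6.

7/2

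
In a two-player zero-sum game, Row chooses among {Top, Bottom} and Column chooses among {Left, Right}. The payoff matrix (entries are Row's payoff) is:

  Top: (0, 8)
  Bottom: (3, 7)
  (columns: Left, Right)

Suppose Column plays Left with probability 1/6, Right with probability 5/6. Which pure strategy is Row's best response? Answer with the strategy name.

Expected payoff of Top: (1/6)·0 + (5/6)·8 = 20/3.
Expected payoff of Bottom: (1/6)·3 + (5/6)·7 = 19/3.
The largest is 20/3, so Row's best response is Top.

Top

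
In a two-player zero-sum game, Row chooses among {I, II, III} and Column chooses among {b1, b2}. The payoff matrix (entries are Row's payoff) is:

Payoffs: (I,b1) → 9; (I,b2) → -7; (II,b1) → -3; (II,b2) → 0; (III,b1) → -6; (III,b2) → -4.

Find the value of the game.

-21/19

Row minima: I → -7, II → -3, III → -6; maximin = -3.
Column maxima: b1 → 9, b2 → 0; minimax = 0.
-3 ≠ 0, so there is no saddle point; optimal play is mixed.
III is strictly dominated by II, so Row never plays it.
On the remaining 2×2 (I, II vs b1, b2):
Let Row play I with probability p. Expected payoff against b1: 9p + (-3)(1−p) = 12p − 3; against b2: (-7)p + 0(1−p) = −7p.
Setting these equal: 12p − 3 = −7p ⇒ 19p = 3 ⇒ p = 3/19, and the value is (12)·(3/19) − 3 = -21/19.
For Column: with q = P(b1), equating I's and II's payoffs gives 16q − 7 = −3q ⇒ q = 7/19.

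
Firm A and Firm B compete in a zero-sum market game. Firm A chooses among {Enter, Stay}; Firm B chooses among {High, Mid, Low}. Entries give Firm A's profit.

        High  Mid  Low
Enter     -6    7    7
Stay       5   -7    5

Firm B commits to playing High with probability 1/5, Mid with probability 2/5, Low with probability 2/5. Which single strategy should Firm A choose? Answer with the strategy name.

Enter

Expected payoff of Enter: (1/5)·(-6) + (2/5)·7 + (2/5)·7 = 22/5.
Expected payoff of Stay: (1/5)·5 + (2/5)·(-7) + (2/5)·5 = 1/5.
The largest is 22/5, so Firm A's best response is Enter.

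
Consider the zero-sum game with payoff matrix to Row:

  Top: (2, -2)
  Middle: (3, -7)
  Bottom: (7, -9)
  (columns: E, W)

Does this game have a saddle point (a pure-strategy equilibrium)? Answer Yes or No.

Row minima: Top → -2, Middle → -7, Bottom → -9; maximin = -2.
Column maxima: E → 7, W → -2; minimax = -2.
maximin = minimax = -2, so a saddle point exists.

Yes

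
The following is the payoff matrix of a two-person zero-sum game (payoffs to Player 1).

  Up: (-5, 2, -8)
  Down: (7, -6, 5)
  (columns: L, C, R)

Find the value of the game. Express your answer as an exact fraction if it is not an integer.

Row minima: Up → -8, Down → -6; maximin = -6.
Column maxima: L → 7, C → 2, R → 5; minimax = 2.
-6 ≠ 2, so there is no saddle point; optimal play is mixed.
L is strictly dominated by R (it gives Player 1 strictly more in every row), so Player 2 never plays it.
On the remaining 2×2 (Up, Down vs C, R):
Let Player 1 play Up with probability p. Expected payoff against C: 2p + (-6)(1−p) = 8p − 6; against R: (-8)p + 5(1−p) = −13p + 5.
Setting these equal: 8p − 6 = −13p + 5 ⇒ 21p = 11 ⇒ p = 11/21, and the value is (8)·(11/21) − 6 = -38/21.
For Player 2: with q = P(C), equating Up's and Down's payoffs gives 10q − 8 = −11q + 5 ⇒ q = 13/21.

-38/21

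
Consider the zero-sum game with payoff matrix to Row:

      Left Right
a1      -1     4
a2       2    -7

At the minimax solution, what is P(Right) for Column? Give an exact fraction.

Row minima: a1 → -1, a2 → -7; maximin = -1.
Column maxima: Left → 2, Right → 4; minimax = 2.
-1 ≠ 2, so there is no saddle point; optimal play is mixed.
Let Row play a1 with probability p. Expected payoff against Left: (-1)p + 2(1−p) = −3p + 2; against Right: 4p + (-7)(1−p) = 11p − 7.
Setting these equal: −3p + 2 = 11p − 7 ⇒ −14p = -9 ⇒ p = 9/14, and the value is (-3)·(9/14) + 2 = 1/14.
For Column: with q = P(Left), equating a1's and a2's payoffs gives −5q + 4 = 9q − 7 ⇒ q = 11/14.

3/14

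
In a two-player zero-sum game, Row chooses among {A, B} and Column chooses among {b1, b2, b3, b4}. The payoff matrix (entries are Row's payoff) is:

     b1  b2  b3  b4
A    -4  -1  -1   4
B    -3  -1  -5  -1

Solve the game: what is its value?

Row minima: A → -4, B → -5; maximin = -4.
Column maxima: b1 → -3, b2 → -1, b3 → -1, b4 → 4; minimax = -3.
-4 ≠ -3, so there is no saddle point; optimal play is mixed.
b2 is strictly dominated by b1 (it gives Row strictly more in every row), so Column never plays it.
b4 is strictly dominated by b1 (it gives Row strictly more in every row), so Column never plays it.
On the remaining 2×2 (A, B vs b1, b3):
Let Row play A with probability p. Expected payoff against b1: (-4)p + (-3)(1−p) = −p − 3; against b3: (-1)p + (-5)(1−p) = 4p − 5.
Setting these equal: −p − 3 = 4p − 5 ⇒ −5p = -2 ⇒ p = 2/5, and the value is (-1)·(2/5) − 3 = -17/5.
For Column: with q = P(b1), equating A's and B's payoffs gives −3q − 1 = 2q − 5 ⇒ q = 4/5.

-17/5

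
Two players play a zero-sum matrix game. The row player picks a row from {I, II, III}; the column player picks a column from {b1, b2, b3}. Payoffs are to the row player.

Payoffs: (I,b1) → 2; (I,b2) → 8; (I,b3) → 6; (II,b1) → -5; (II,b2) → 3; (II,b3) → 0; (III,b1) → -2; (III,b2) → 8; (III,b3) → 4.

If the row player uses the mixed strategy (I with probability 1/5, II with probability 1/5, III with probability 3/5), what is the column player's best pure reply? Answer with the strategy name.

If the column player plays b1, the row player's expected payoff is (1/5)·2 + (1/5)·(-5) + (3/5)·(-2) = -9/5.
If the column player plays b2, the row player's expected payoff is (1/5)·8 + (1/5)·3 + (3/5)·8 = 7.
If the column player plays b3, the row player's expected payoff is (1/5)·6 + (1/5)·0 + (3/5)·4 = 18/5.
The column player minimizes the row player's payoff; the smallest is -9/5, so the best response is b1.

b1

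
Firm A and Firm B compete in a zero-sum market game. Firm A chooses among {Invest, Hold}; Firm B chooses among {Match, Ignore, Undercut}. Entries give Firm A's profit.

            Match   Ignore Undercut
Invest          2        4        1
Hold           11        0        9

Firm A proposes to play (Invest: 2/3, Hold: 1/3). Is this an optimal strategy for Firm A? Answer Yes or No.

No

Against Match this mix gives (2/3)·2 + (1/3)·11 = 5.
Against Ignore this mix gives (2/3)·4 + (1/3)·0 = 8/3.
Against Undercut this mix gives (2/3)·1 + (1/3)·9 = 11/3.
Firm B will play Ignore, holding Firm A to 8/3. Shifting weight toward the row that does better against Ignore would raise this floor (the equalizing mix achieves 3 against both Ignore and Undercut), so the proposed strategy is not optimal.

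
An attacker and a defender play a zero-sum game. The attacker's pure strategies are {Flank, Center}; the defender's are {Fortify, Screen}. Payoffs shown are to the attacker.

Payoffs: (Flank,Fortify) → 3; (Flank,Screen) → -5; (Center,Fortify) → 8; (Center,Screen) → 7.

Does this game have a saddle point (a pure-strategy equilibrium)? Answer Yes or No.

Row minima: Flank → -5, Center → 7; maximin = 7.
Column maxima: Fortify → 8, Screen → 7; minimax = 7.
maximin = minimax = 7, so a saddle point exists.

Yes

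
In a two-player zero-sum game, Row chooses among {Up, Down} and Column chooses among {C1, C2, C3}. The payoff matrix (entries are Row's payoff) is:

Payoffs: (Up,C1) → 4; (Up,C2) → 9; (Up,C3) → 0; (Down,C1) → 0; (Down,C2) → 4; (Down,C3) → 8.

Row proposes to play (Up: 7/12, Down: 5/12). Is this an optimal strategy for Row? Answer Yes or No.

No

Against C1 this mix gives (7/12)·4 + (5/12)·0 = 7/3.
Against C2 this mix gives (7/12)·9 + (5/12)·4 = 83/12.
Against C3 this mix gives (7/12)·0 + (5/12)·8 = 10/3.
Column will play C1, holding Row to 7/3. Shifting weight toward the row that does better against C1 would raise this floor (the equalizing mix achieves 8/3 against both C1 and C3), so the proposed strategy is not optimal.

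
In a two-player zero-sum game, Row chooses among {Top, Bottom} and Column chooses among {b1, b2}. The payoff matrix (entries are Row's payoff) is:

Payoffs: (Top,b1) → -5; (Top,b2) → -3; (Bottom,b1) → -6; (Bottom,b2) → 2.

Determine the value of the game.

Row minima: Top → -5, Bottom → -6; maximin = -5.
Column maxima: b1 → -5, b2 → 2; minimax = -5.
Since maximin = minimax = -5, there is a saddle point and the value is -5.

-5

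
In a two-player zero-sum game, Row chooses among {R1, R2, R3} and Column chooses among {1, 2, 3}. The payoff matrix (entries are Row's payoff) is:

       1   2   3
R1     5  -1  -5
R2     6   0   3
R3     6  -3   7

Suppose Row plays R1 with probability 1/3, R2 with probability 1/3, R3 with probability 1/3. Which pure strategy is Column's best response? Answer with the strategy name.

2

If Column plays 1, Row's expected payoff is (1/3)·5 + (1/3)·6 + (1/3)·6 = 17/3.
If Column plays 2, Row's expected payoff is (1/3)·(-1) + (1/3)·0 + (1/3)·(-3) = -4/3.
If Column plays 3, Row's expected payoff is (1/3)·(-5) + (1/3)·3 + (1/3)·7 = 5/3.
Column minimizes Row's payoff; the smallest is -4/3, so the best response is 2.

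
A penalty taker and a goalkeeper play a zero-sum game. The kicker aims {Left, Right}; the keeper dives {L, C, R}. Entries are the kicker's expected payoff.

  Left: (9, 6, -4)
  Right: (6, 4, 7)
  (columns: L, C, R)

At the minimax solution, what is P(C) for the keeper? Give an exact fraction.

11/13

Row minima: Left → -4, Right → 4; maximin = 4.
Column maxima: L → 9, C → 6, R → 7; minimax = 6.
4 ≠ 6, so there is no saddle point; optimal play is mixed.
L is strictly dominated by C (it gives the kicker strictly more in every row), so the keeper never plays it.
On the remaining 2×2 (Left, Right vs C, R):
Let the kicker play Left with probability p. Expected payoff against C: 6p + 4(1−p) = 2p + 4; against R: (-4)p + 7(1−p) = −11p + 7.
Setting these equal: 2p + 4 = −11p + 7 ⇒ 13p = 3 ⇒ p = 3/13, and the value is (2)·(3/13) + 4 = 58/13.
For the keeper: with q = P(C), equating Left's and Right's payoffs gives 10q − 4 = −3q + 7 ⇒ q = 11/13.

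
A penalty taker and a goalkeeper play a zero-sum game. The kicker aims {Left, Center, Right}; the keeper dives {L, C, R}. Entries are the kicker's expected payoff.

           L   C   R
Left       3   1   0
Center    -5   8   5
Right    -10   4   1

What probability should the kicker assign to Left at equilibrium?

Row minima: Left → 0, Center → -5, Right → -10; maximin = 0.
Column maxima: L → 3, C → 8, R → 5; minimax = 3.
0 ≠ 3, so there is no saddle point; optimal play is mixed.
Right is strictly dominated by Center, so the kicker never plays it.
C is strictly dominated by R (it gives the kicker strictly more in every row), so the keeper never plays it.
On the remaining 2×2 (Left, Center vs L, R):
Let the kicker play Left with probability p. Expected payoff against L: 3p + (-5)(1−p) = 8p − 5; against R: 0p + 5(1−p) = −5p + 5.
Setting these equal: 8p − 5 = −5p + 5 ⇒ 13p = 10 ⇒ p = 10/13, and the value is (8)·(10/13) − 5 = 15/13.
For the keeper: with q = P(L), equating Left's and Center's payoffs gives 3q = −10q + 5 ⇒ q = 5/13.

10/13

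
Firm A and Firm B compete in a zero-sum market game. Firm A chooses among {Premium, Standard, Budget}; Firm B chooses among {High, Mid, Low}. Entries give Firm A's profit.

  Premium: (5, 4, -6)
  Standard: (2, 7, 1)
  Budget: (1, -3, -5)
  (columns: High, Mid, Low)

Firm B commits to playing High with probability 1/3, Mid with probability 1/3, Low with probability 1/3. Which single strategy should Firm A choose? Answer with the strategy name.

Expected payoff of Premium: (1/3)·5 + (1/3)·4 + (1/3)·(-6) = 1.
Expected payoff of Standard: (1/3)·2 + (1/3)·7 + (1/3)·1 = 10/3.
Expected payoff of Budget: (1/3)·1 + (1/3)·(-3) + (1/3)·(-5) = -7/3.
The largest is 10/3, so Firm A's best response is Standard.

Standard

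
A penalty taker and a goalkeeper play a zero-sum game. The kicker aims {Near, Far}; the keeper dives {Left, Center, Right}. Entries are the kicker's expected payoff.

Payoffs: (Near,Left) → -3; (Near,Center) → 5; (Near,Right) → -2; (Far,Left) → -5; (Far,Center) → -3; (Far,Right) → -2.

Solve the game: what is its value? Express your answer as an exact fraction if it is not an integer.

-3

Row minima: Near → -3, Far → -5; maximin = -3.
Column maxima: Left → -3, Center → 5, Right → -2; minimax = -3.
Since maximin = minimax = -3, there is a saddle point and the value is -3.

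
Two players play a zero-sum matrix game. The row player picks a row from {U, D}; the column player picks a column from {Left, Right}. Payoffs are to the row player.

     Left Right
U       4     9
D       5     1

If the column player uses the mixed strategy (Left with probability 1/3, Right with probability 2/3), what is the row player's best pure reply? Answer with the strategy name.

Expected payoff of U: (1/3)·4 + (2/3)·9 = 22/3.
Expected payoff of D: (1/3)·5 + (2/3)·1 = 7/3.
The largest is 22/3, so the row player's best response is U.

U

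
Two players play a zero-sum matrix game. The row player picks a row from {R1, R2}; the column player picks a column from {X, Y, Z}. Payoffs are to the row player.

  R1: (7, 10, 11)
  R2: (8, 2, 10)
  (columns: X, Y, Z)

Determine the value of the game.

22/3

Row minima: R1 → 7, R2 → 2; maximin = 7.
Column maxima: X → 8, Y → 10, Z → 11; minimax = 8.
7 ≠ 8, so there is no saddle point; optimal play is mixed.
Z is strictly dominated by X (it gives the row player strictly more in every row), so the column player never plays it.
On the remaining 2×2 (R1, R2 vs X, Y):
Let the row player play R1 with probability p. Expected payoff against X: 7p + 8(1−p) = −p + 8; against Y: 10p + 2(1−p) = 8p + 2.
Setting these equal: −p + 8 = 8p + 2 ⇒ −9p = -6 ⇒ p = 2/3, and the value is (-1)·(2/3) + 8 = 22/3.
For the column player: with q = P(X), equating R1's and R2's payoffs gives −3q + 10 = 6q + 2 ⇒ q = 8/9.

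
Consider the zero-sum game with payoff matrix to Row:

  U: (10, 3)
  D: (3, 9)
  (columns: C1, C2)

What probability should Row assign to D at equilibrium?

7/13

Row minima: U → 3, D → 3; maximin = 3.
Column maxima: C1 → 10, C2 → 9; minimax = 9.
3 ≠ 9, so there is no saddle point; optimal play is mixed.
Let Row play U with probability p. Expected payoff against C1: 10p + 3(1−p) = 7p + 3; against C2: 3p + 9(1−p) = −6p + 9.
Setting these equal: 7p + 3 = −6p + 9 ⇒ 13p = 6 ⇒ p = 6/13, and the value is (7)·(6/13) + 3 = 81/13.
For Column: with q = P(C1), equating U's and D's payoffs gives 7q + 3 = −6q + 9 ⇒ q = 6/13.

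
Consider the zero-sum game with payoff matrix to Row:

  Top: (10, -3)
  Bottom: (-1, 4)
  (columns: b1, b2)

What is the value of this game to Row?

Row minima: Top → -3, Bottom → -1; maximin = -1.
Column maxima: b1 → 10, b2 → 4; minimax = 4.
-1 ≠ 4, so there is no saddle point; optimal play is mixed.
Let Row play Top with probability p. Expected payoff against b1: 10p + (-1)(1−p) = 11p − 1; against b2: (-3)p + 4(1−p) = −7p + 4.
Setting these equal: 11p − 1 = −7p + 4 ⇒ 18p = 5 ⇒ p = 5/18, and the value is (11)·(5/18) − 1 = 37/18.
For Column: with q = P(b1), equating Top's and Bottom's payoffs gives 13q − 3 = −5q + 4 ⇒ q = 7/18.

37/18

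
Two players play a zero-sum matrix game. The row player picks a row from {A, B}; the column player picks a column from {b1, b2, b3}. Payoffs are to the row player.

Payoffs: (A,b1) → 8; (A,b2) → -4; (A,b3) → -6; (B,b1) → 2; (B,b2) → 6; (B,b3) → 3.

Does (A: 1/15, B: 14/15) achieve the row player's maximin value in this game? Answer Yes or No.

Against b1 this mix gives (1/15)·8 + (14/15)·2 = 12/5.
Against b2 this mix gives (1/15)·(-4) + (14/15)·6 = 16/3.
Against b3 this mix gives (1/15)·(-6) + (14/15)·3 = 12/5.
All of the column player's active replies (b1, b3) yield 12/5, and no column does worse for the row player. The mix makes the column player indifferent and guarantees 12/5, so it is optimal.

Yes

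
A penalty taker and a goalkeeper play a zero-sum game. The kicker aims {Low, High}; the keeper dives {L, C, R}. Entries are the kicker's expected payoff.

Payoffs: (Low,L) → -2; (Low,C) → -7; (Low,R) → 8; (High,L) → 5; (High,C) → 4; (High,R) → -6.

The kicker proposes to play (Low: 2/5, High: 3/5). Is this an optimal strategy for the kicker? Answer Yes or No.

Yes

Against L this mix gives (2/5)·(-2) + (3/5)·5 = 11/5.
Against C this mix gives (2/5)·(-7) + (3/5)·4 = -2/5.
Against R this mix gives (2/5)·8 + (3/5)·(-6) = -2/5.
All of the keeper's active replies (C, R) yield -2/5, and no column does worse for the kicker. The mix makes the keeper indifferent and guarantees -2/5, so it is optimal.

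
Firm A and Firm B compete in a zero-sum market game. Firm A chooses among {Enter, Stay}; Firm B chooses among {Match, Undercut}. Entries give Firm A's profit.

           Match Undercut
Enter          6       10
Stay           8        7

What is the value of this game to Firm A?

Row minima: Enter → 6, Stay → 7; maximin = 7.
Column maxima: Match → 8, Undercut → 10; minimax = 8.
7 ≠ 8, so there is no saddle point; optimal play is mixed.
Let Firm A play Enter with probability p. Expected payoff against Match: 6p + 8(1−p) = −2p + 8; against Undercut: 10p + 7(1−p) = 3p + 7.
Setting these equal: −2p + 8 = 3p + 7 ⇒ −5p = -1 ⇒ p = 1/5, and the value is (-2)·(1/5) + 8 = 38/5.
For Firm B: with q = P(Match), equating Enter's and Stay's payoffs gives −4q + 10 = q + 7 ⇒ q = 3/5.

38/5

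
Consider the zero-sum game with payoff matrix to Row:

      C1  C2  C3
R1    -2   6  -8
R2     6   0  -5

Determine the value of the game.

Row minima: R1 → -8, R2 → -5; maximin = -5.
Column maxima: C1 → 6, C2 → 6, C3 → -5; minimax = -5.
Since maximin = minimax = -5, there is a saddle point and the value is -5.

-5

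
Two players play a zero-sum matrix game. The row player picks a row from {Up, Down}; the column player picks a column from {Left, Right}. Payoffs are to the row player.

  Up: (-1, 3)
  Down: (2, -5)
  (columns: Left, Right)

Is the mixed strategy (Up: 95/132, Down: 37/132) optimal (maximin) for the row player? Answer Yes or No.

No

Against Left this mix gives (95/132)·(-1) + (37/132)·2 = -7/44.
Against Right this mix gives (95/132)·3 + (37/132)·(-5) = 25/33.
The column player will play Left, holding the row player to -7/44. Shifting weight toward the row that does better against Left would raise this floor (the equalizing mix achieves 1/11 against both Left and Right), so the proposed strategy is not optimal.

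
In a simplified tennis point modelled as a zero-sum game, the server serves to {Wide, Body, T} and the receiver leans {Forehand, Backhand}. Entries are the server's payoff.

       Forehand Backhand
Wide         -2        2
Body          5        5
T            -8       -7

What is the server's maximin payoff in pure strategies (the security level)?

5

Row minima: Wide → -2, Body → 5, T → -8.
The best of these is 5.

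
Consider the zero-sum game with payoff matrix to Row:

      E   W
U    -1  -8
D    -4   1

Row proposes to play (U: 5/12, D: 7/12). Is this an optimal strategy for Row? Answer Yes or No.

Against E this mix gives (5/12)·(-1) + (7/12)·(-4) = -11/4.
Against W this mix gives (5/12)·(-8) + (7/12)·1 = -11/4.
All of Column's active replies (E, W) yield -11/4, and no column does worse for Row. The mix makes Column indifferent and guarantees -11/4, so it is optimal.

Yes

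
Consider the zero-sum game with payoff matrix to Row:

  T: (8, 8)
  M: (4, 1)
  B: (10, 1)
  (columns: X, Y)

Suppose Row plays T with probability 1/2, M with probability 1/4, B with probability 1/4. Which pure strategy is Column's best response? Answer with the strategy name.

Y

If Column plays X, Row's expected payoff is (1/2)·8 + (1/4)·4 + (1/4)·10 = 15/2.
If Column plays Y, Row's expected payoff is (1/2)·8 + (1/4)·1 + (1/4)·1 = 9/2.
Column minimizes Row's payoff; the smallest is 9/2, so the best response is Y.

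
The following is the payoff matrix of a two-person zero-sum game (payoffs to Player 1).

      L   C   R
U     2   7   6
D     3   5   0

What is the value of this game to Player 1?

18/7

Row minima: U → 2, D → 0; maximin = 2.
Column maxima: L → 3, C → 7, R → 6; minimax = 3.
2 ≠ 3, so there is no saddle point; optimal play is mixed.
C is strictly dominated by L (it gives Player 1 strictly more in every row), so Player 2 never plays it.
On the remaining 2×2 (U, D vs L, R):
Let Player 1 play U with probability p. Expected payoff against L: 2p + 3(1−p) = −p + 3; against R: 6p + 0(1−p) = 6p.
Setting these equal: −p + 3 = 6p ⇒ −7p = -3 ⇒ p = 3/7, and the value is (-1)·(3/7) + 3 = 18/7.
For Player 2: with q = P(L), equating U's and D's payoffs gives −4q + 6 = 3q ⇒ q = 6/7.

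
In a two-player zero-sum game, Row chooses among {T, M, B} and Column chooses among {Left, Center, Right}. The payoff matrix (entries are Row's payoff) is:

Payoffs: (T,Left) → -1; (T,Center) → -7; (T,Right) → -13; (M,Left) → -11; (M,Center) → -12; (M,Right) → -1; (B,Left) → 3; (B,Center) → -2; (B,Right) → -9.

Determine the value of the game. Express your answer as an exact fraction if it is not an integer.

Row minima: T → -13, M → -12, B → -9; maximin = -9.
Column maxima: Left → 3, Center → -2, Right → -1; minimax = -2.
-9 ≠ -2, so there is no saddle point; optimal play is mixed.
T is strictly dominated by B, so Row never plays it.
Left is strictly dominated by Center (it gives Row strictly more in every row), so Column never plays it.
On the remaining 2×2 (M, B vs Center, Right):
Let Row play M with probability p. Expected payoff against Center: (-12)p + (-2)(1−p) = −10p − 2; against Right: (-1)p + (-9)(1−p) = 8p − 9.
Setting these equal: −10p − 2 = 8p − 9 ⇒ −18p = -7 ⇒ p = 7/18, and the value is (-10)·(7/18) − 2 = -53/9.
For Column: with q = P(Center), equating M's and B's payoffs gives −11q − 1 = 7q − 9 ⇒ q = 4/9.

-53/9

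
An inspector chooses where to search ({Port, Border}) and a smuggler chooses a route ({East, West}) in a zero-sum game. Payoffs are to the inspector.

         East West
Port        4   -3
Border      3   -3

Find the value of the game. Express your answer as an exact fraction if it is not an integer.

Row minima: Port → -3, Border → -3; maximin = -3.
Column maxima: East → 4, West → -3; minimax = -3.
Since maximin = minimax = -3, there is a saddle point and the value is -3.

-3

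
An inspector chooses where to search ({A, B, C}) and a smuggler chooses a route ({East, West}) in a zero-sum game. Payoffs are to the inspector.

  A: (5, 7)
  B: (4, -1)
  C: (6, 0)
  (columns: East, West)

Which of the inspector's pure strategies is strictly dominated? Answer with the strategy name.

A gives a strictly higher payoff than B against every column: 5 > 4, 7 > -1.
So B is strictly dominated and the inspector never plays it.

B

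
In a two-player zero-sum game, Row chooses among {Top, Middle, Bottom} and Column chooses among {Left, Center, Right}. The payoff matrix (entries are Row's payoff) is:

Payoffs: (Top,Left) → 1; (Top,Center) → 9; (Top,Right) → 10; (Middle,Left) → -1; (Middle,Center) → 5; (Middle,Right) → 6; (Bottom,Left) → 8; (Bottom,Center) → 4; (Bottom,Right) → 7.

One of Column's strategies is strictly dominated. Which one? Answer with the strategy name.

Right

Center holds Row's payoff strictly below Right in every row: 9 < 10, 5 < 6, 4 < 7.
So Right is strictly dominated for Column.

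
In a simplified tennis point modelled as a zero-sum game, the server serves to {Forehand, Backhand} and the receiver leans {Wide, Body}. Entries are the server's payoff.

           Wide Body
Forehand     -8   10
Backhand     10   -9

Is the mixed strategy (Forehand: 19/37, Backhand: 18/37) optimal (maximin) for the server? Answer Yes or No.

Yes

Against Wide this mix gives (19/37)·(-8) + (18/37)·10 = 28/37.
Against Body this mix gives (19/37)·10 + (18/37)·(-9) = 28/37.
All of the receiver's active replies (Wide, Body) yield 28/37, and no column does worse for the server. The mix makes the receiver indifferent and guarantees 28/37, so it is optimal.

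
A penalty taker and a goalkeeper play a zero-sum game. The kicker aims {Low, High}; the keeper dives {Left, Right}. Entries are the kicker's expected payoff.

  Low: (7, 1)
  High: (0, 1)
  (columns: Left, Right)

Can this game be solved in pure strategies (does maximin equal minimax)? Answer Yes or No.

Yes

Row minima: Low → 1, High → 0; maximin = 1.
Column maxima: Left → 7, Right → 1; minimax = 1.
maximin = minimax = 1, so a saddle point exists.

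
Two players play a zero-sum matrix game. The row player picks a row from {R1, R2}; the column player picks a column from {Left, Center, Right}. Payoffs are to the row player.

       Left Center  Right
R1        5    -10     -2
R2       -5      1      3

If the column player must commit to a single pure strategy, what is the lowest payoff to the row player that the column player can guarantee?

Column maxima: Left → 5, Center → 1, Right → 3.
The smallest of these is 1.

1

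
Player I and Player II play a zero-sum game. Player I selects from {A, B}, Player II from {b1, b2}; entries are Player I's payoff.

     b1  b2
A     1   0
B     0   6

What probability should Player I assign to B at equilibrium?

Row minima: A → 0, B → 0; maximin = 0.
Column maxima: b1 → 1, b2 → 6; minimax = 1.
0 ≠ 1, so there is no saddle point; optimal play is mixed.
Let Player I play A with probability p. Expected payoff against b1: 1p + 0(1−p) = p; against b2: 0p + 6(1−p) = −6p + 6.
Setting these equal: p = −6p + 6 ⇒ 7p = 6 ⇒ p = 6/7, and the value is (1)·(6/7) = 6/7.
For Player II: with q = P(b1), equating A's and B's payoffs gives q = −6q + 6 ⇒ q = 6/7.

1/7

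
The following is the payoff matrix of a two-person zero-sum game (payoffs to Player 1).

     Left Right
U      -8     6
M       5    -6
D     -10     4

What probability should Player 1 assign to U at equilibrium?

11/25

Row minima: U → -8, M → -6, D → -10; maximin = -6.
Column maxima: Left → 5, Right → 6; minimax = 5.
-6 ≠ 5, so there is no saddle point; optimal play is mixed.
D is strictly dominated by U, so Player 1 never plays it.
On the remaining 2×2 (U, M vs Left, Right):
Let Player 1 play U with probability p. Expected payoff against Left: (-8)p + 5(1−p) = −13p + 5; against Right: 6p + (-6)(1−p) = 12p − 6.
Setting these equal: −13p + 5 = 12p − 6 ⇒ −25p = -11 ⇒ p = 11/25, and the value is (-13)·(11/25) + 5 = -18/25.
For Player 2: with q = P(Left), equating U's and M's payoffs gives −14q + 6 = 11q − 6 ⇒ q = 12/25.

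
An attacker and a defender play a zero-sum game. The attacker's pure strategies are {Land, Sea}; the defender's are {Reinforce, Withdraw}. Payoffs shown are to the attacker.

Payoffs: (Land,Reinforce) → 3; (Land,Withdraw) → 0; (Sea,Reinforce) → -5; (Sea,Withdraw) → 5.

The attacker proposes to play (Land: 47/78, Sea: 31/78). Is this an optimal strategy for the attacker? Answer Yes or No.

No

Against Reinforce this mix gives (47/78)·3 + (31/78)·(-5) = -7/39.
Against Withdraw this mix gives (47/78)·0 + (31/78)·5 = 155/78.
The defender will play Reinforce, holding the attacker to -7/39. Shifting weight toward the row that does better against Reinforce would raise this floor (the equalizing mix achieves 15/13 against both Reinforce and Withdraw), so the proposed strategy is not optimal.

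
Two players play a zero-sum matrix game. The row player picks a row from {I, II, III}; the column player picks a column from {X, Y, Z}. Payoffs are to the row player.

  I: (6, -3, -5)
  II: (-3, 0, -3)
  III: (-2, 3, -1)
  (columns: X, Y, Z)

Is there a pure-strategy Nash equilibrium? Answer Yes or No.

Row minima: I → -5, II → -3, III → -2; maximin = -2.
Column maxima: X → 6, Y → 3, Z → -1; minimax = -1.
-2 ≠ -1, so no pure-strategy equilibrium exists.

No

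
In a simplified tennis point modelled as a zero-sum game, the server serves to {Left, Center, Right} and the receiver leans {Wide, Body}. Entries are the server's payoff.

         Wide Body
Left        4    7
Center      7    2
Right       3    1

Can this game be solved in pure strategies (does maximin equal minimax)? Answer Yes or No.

No

Row minima: Left → 4, Center → 2, Right → 1; maximin = 4.
Column maxima: Wide → 7, Body → 7; minimax = 7.
4 ≠ 7, so no pure-strategy equilibrium exists.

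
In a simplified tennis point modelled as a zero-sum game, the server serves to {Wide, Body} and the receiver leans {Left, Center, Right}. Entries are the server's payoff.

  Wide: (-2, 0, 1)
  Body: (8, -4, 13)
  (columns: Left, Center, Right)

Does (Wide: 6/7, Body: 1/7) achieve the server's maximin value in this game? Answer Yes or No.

Yes

Against Left this mix gives (6/7)·(-2) + (1/7)·8 = -4/7.
Against Center this mix gives (6/7)·0 + (1/7)·(-4) = -4/7.
Against Right this mix gives (6/7)·1 + (1/7)·13 = 19/7.
All of the receiver's active replies (Left, Center) yield -4/7, and no column does worse for the server. The mix makes the receiver indifferent and guarantees -4/7, so it is optimal.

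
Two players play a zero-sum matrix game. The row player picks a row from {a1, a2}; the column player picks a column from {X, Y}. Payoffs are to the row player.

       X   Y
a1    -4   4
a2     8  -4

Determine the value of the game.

Row minima: a1 → -4, a2 → -4; maximin = -4.
Column maxima: X → 8, Y → 4; minimax = 4.
-4 ≠ 4, so there is no saddle point; optimal play is mixed.
Let the row player play a1 with probability p. Expected payoff against X: (-4)p + 8(1−p) = −12p + 8; against Y: 4p + (-4)(1−p) = 8p − 4.
Setting these equal: −12p + 8 = 8p − 4 ⇒ −20p = -12 ⇒ p = 3/5, and the value is (-12)·(3/5) + 8 = 4/5.
For the column player: with q = P(X), equating a1's and a2's payoffs gives −8q + 4 = 12q − 4 ⇒ q = 2/5.

4/5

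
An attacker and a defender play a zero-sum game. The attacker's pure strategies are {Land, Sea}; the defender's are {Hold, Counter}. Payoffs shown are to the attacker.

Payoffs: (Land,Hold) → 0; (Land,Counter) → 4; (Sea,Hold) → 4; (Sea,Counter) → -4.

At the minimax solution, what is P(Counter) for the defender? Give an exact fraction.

1/3

Row minima: Land → 0, Sea → -4; maximin = 0.
Column maxima: Hold → 4, Counter → 4; minimax = 4.
0 ≠ 4, so there is no saddle point; optimal play is mixed.
Let the attacker play Land with probability p. Expected payoff against Hold: 0p + 4(1−p) = −4p + 4; against Counter: 4p + (-4)(1−p) = 8p − 4.
Setting these equal: −4p + 4 = 8p − 4 ⇒ −12p = -8 ⇒ p = 2/3, and the value is (-4)·(2/3) + 4 = 4/3.
For the defender: with q = P(Hold), equating Land's and Sea's payoffs gives −4q + 4 = 8q − 4 ⇒ q = 2/3.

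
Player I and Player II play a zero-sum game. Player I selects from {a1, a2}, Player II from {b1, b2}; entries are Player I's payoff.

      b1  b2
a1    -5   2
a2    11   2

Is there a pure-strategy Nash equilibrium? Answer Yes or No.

Row minima: a1 → -5, a2 → 2; maximin = 2.
Column maxima: b1 → 11, b2 → 2; minimax = 2.
maximin = minimax = 2, so a saddle point exists.

Yes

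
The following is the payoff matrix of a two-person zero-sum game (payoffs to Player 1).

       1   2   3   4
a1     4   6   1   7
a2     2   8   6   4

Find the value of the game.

22/7

Row minima: a1 → 1, a2 → 2; maximin = 2.
Column maxima: 1 → 4, 2 → 8, 3 → 6, 4 → 7; minimax = 4.
2 ≠ 4, so there is no saddle point; optimal play is mixed.
2 is strictly dominated by 1 (it gives Player 1 strictly more in every row), so Player 2 never plays it.
4 is strictly dominated by 1 (it gives Player 1 strictly more in every row), so Player 2 never plays it.
On the remaining 2×2 (a1, a2 vs 1, 3):
Let Player 1 play a1 with probability p. Expected payoff against 1: 4p + 2(1−p) = 2p + 2; against 3: 1p + 6(1−p) = −5p + 6.
Setting these equal: 2p + 2 = −5p + 6 ⇒ 7p = 4 ⇒ p = 4/7, and the value is (2)·(4/7) + 2 = 22/7.
For Player 2: with q = P(1), equating a1's and a2's payoffs gives 3q + 1 = −4q + 6 ⇒ q = 5/7.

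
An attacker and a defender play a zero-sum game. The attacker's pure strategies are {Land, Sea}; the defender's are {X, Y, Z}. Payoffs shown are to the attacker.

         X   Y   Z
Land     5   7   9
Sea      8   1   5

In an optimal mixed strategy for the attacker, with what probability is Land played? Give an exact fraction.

7/9

Row minima: Land → 5, Sea → 1; maximin = 5.
Column maxima: X → 8, Y → 7, Z → 9; minimax = 7.
5 ≠ 7, so there is no saddle point; optimal play is mixed.
Z is strictly dominated by Y (it gives the attacker strictly more in every row), so the defender never plays it.
On the remaining 2×2 (Land, Sea vs X, Y):
Let the attacker play Land with probability p. Expected payoff against X: 5p + 8(1−p) = −3p + 8; against Y: 7p + 1(1−p) = 6p + 1.
Setting these equal: −3p + 8 = 6p + 1 ⇒ −9p = -7 ⇒ p = 7/9, and the value is (-3)·(7/9) + 8 = 17/3.
For the defender: with q = P(X), equating Land's and Sea's payoffs gives −2q + 7 = 7q + 1 ⇒ q = 2/3.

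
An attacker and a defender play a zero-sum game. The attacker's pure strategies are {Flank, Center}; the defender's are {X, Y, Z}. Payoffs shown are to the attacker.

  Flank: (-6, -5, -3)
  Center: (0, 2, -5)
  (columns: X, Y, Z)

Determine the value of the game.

-15/4

Row minima: Flank → -6, Center → -5; maximin = -5.
Column maxima: X → 0, Y → 2, Z → -3; minimax = -3.
-5 ≠ -3, so there is no saddle point; optimal play is mixed.
Y is strictly dominated by X (it gives the attacker strictly more in every row), so the defender never plays it.
On the remaining 2×2 (Flank, Center vs X, Z):
Let the attacker play Flank with probability p. Expected payoff against X: (-6)p + 0(1−p) = −6p; against Z: (-3)p + (-5)(1−p) = 2p − 5.
Setting these equal: −6p = 2p − 5 ⇒ −8p = -5 ⇒ p = 5/8, and the value is (-6)·(5/8) = -15/4.
For the defender: with q = P(X), equating Flank's and Center's payoffs gives −3q − 3 = 5q − 5 ⇒ q = 1/4.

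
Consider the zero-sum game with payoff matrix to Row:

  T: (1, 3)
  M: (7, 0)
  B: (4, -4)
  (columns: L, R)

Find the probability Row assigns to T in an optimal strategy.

Row minima: T → 1, M → 0, B → -4; maximin = 1.
Column maxima: L → 7, R → 3; minimax = 3.
1 ≠ 3, so there is no saddle point; optimal play is mixed.
B is strictly dominated by M, so Row never plays it.
On the remaining 2×2 (T, M vs L, R):
Let Row play T with probability p. Expected payoff against L: 1p + 7(1−p) = −6p + 7; against R: 3p + 0(1−p) = 3p.
Setting these equal: −6p + 7 = 3p ⇒ −9p = -7 ⇒ p = 7/9, and the value is (-6)·(7/9) + 7 = 7/3.
For Column: with q = P(L), equating T's and M's payoffs gives −2q + 3 = 7q ⇒ q = 1/3.

7/9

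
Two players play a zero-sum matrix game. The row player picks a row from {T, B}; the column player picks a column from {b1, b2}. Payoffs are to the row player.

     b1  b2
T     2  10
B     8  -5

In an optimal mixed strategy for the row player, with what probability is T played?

Row minima: T → 2, B → -5; maximin = 2.
Column maxima: b1 → 8, b2 → 10; minimax = 8.
2 ≠ 8, so there is no saddle point; optimal play is mixed.
Let the row player play T with probability p. Expected payoff against b1: 2p + 8(1−p) = −6p + 8; against b2: 10p + (-5)(1−p) = 15p − 5.
Setting these equal: −6p + 8 = 15p − 5 ⇒ −21p = -13 ⇒ p = 13/21, and the value is (-6)·(13/21) + 8 = 30/7.
For the column player: with q = P(b1), equating T's and B's payoffs gives −8q + 10 = 13q − 5 ⇒ q = 5/7.

13/21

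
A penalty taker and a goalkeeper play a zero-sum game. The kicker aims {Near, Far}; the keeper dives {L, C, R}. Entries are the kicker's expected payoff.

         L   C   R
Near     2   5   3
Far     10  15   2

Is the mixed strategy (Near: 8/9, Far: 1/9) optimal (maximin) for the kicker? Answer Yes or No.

Against L this mix gives (8/9)·2 + (1/9)·10 = 26/9.
Against C this mix gives (8/9)·5 + (1/9)·15 = 55/9.
Against R this mix gives (8/9)·3 + (1/9)·2 = 26/9.
All of the keeper's active replies (L, R) yield 26/9, and no column does worse for the kicker. The mix makes the keeper indifferent and guarantees 26/9, so it is optimal.

Yes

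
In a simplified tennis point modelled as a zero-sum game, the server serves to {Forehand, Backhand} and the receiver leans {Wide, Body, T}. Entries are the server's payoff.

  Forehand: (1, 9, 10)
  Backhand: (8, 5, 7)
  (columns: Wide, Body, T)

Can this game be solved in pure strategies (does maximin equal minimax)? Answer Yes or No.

No

Row minima: Forehand → 1, Backhand → 5; maximin = 5.
Column maxima: Wide → 8, Body → 9, T → 10; minimax = 8.
5 ≠ 8, so no pure-strategy equilibrium exists.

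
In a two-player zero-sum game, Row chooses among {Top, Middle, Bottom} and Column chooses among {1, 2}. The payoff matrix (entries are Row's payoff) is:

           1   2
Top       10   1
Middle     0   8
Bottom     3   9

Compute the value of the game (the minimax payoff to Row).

Row minima: Top → 1, Middle → 0, Bottom → 3; maximin = 3.
Column maxima: 1 → 10, 2 → 9; minimax = 9.
3 ≠ 9, so there is no saddle point; optimal play is mixed.
Middle is strictly dominated by Bottom, so Row never plays it.
On the remaining 2×2 (Top, Bottom vs 1, 2):
Let Row play Top with probability p. Expected payoff against 1: 10p + 3(1−p) = 7p + 3; against 2: 1p + 9(1−p) = −8p + 9.
Setting these equal: 7p + 3 = −8p + 9 ⇒ 15p = 6 ⇒ p = 2/5, and the value is (7)·(2/5) + 3 = 29/5.
For Column: with q = P(1), equating Top's and Bottom's payoffs gives 9q + 1 = −6q + 9 ⇒ q = 8/15.

29/5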